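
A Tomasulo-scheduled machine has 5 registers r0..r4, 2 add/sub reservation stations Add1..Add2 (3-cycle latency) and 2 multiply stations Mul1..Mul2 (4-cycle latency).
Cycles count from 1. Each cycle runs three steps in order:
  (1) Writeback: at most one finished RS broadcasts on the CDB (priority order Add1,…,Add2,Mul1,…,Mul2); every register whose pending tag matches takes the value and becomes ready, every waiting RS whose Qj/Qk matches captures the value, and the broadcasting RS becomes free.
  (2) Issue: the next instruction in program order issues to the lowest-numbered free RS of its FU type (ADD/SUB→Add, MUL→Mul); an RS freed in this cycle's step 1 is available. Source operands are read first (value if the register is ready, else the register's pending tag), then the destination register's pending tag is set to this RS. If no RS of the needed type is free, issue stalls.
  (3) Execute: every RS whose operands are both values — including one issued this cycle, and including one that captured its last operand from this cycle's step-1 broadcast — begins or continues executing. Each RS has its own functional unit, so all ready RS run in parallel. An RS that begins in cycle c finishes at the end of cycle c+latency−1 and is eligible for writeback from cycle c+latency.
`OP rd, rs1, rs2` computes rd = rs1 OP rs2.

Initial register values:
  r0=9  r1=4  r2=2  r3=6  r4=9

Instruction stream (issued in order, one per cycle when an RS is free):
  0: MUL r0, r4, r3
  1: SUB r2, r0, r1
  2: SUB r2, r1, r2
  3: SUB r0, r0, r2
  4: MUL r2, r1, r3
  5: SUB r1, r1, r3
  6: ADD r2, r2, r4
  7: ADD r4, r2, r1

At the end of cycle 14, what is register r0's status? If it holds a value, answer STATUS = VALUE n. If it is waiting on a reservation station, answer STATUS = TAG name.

STATUS = VALUE 100

c1: issue MUL r0<-Mul1 | r0:Mul1,r1:4,r2:2,r3:6,r4:9
c2: issue SUB r2<-Add1 | r0:Mul1,r1:4,r2:Add1,r3:6,r4:9
c3: issue SUB r2<-Add2 | r0:Mul1,r1:4,r2:Add2,r3:6,r4:9
c4: stall | r0:Mul1,r1:4,r2:Add2,r3:6,r4:9
c5: CDB Mul1=54; stall | r0:54,r1:4,r2:Add2,r3:6,r4:9
c6: stall | r0:54,r1:4,r2:Add2,r3:6,r4:9
c7: stall | r0:54,r1:4,r2:Add2,r3:6,r4:9
c8: CDB Add1=50; issue SUB r0<-Add1 | r0:Add1,r1:4,r2:Add2,r3:6,r4:9
c9: issue MUL r2<-Mul1 | r0:Add1,r1:4,r2:Mul1,r3:6,r4:9
c10: stall | r0:Add1,r1:4,r2:Mul1,r3:6,r4:9
c11: CDB Add2=-46; issue SUB r1<-Add2 | r0:Add1,r1:Add2,r2:Mul1,r3:6,r4:9
c12: stall | r0:Add1,r1:Add2,r2:Mul1,r3:6,r4:9
c13: CDB Mul1=24; stall | r0:Add1,r1:Add2,r2:24,r3:6,r4:9
c14: CDB Add1=100; issue ADD r2<-Add1 | r0:100,r1:Add2,r2:Add1,r3:6,r4:9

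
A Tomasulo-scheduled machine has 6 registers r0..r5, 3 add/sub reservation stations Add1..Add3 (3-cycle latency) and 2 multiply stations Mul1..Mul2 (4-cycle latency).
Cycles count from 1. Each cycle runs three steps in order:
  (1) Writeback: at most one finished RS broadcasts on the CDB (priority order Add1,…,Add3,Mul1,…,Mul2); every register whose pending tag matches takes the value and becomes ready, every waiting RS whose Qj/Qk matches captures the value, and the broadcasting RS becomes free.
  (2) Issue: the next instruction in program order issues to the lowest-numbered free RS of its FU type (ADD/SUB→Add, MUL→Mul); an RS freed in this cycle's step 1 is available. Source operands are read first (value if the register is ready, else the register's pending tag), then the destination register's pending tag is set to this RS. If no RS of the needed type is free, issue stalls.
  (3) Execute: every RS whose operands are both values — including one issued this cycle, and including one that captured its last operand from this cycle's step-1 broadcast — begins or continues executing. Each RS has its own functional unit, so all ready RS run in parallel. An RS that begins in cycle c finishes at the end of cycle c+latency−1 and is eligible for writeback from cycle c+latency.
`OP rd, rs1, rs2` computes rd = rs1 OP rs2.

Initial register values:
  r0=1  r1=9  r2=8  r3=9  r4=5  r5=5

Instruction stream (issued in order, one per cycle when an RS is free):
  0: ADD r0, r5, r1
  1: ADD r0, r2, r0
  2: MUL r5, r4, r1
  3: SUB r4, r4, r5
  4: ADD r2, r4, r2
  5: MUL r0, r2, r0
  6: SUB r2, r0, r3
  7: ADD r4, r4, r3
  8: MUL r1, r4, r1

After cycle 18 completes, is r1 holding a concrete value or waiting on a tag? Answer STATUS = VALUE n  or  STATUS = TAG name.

cycle 1: issue ADD r0<-Add1 // r0:Add1,r1:9,r2:8,r3:9,r4:5,r5:5
cycle 2: issue ADD r0<-Add2 // r0:Add2,r1:9,r2:8,r3:9,r4:5,r5:5
cycle 3: issue MUL r5<-Mul1 // r0:Add2,r1:9,r2:8,r3:9,r4:5,r5:Mul1
cycle 4: CDB Add1=14; issue SUB r4<-Add1 // r0:Add2,r1:9,r2:8,r3:9,r4:Add1,r5:Mul1
cycle 5: issue ADD r2<-Add3 // r0:Add2,r1:9,r2:Add3,r3:9,r4:Add1,r5:Mul1
cycle 6: issue MUL r0<-Mul2 // r0:Mul2,r1:9,r2:Add3,r3:9,r4:Add1,r5:Mul1
cycle 7: CDB Add2=22; issue SUB r2<-Add2 // r0:Mul2,r1:9,r2:Add2,r3:9,r4:Add1,r5:Mul1
cycle 8: CDB Mul1=45; stall // r0:Mul2,r1:9,r2:Add2,r3:9,r4:Add1,r5:45
cycle 9: stall // r0:Mul2,r1:9,r2:Add2,r3:9,r4:Add1,r5:45
cycle 10: stall // r0:Mul2,r1:9,r2:Add2,r3:9,r4:Add1,r5:45
cycle 11: CDB Add1=-40; issue ADD r4<-Add1 // r0:Mul2,r1:9,r2:Add2,r3:9,r4:Add1,r5:45
cycle 12: issue MUL r1<-Mul1 // r0:Mul2,r1:Mul1,r2:Add2,r3:9,r4:Add1,r5:45
cycle 13: - // r0:Mul2,r1:Mul1,r2:Add2,r3:9,r4:Add1,r5:45
cycle 14: CDB Add1=-31 // r0:Mul2,r1:Mul1,r2:Add2,r3:9,r4:-31,r5:45
cycle 15: CDB Add3=-32 // r0:Mul2,r1:Mul1,r2:Add2,r3:9,r4:-31,r5:45
cycle 16: - // r0:Mul2,r1:Mul1,r2:Add2,r3:9,r4:-31,r5:45
cycle 17: - // r0:Mul2,r1:Mul1,r2:Add2,r3:9,r4:-31,r5:45
cycle 18: CDB Mul1=-279 // r0:Mul2,r1:-279,r2:Add2,r3:9,r4:-31,r5:45

STATUS = VALUE -279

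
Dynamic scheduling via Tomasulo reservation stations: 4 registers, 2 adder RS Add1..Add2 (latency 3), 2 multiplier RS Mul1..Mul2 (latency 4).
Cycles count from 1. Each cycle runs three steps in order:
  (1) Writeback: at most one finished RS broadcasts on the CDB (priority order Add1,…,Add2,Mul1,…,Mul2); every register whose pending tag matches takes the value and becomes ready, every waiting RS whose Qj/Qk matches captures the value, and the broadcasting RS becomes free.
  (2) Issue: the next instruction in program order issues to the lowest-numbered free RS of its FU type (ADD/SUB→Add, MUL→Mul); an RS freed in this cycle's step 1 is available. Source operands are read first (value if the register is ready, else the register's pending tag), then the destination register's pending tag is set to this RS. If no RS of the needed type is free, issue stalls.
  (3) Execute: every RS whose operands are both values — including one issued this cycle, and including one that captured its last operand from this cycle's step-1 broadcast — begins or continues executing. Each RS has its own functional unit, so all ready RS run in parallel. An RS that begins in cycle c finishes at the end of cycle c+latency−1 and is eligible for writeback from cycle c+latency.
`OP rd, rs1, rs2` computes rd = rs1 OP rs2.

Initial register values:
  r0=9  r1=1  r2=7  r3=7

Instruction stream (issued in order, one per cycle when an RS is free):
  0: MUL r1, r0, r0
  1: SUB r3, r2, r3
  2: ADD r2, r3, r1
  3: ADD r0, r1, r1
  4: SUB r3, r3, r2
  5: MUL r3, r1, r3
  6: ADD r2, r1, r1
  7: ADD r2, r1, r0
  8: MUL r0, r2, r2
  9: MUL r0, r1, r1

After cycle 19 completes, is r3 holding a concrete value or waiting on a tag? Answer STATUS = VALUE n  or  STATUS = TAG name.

STATUS = VALUE -6561

c1: issue MUL r1<-Mul1 | r0:9,r1:Mul1,r2:7,r3:7
c2: issue SUB r3<-Add1 | r0:9,r1:Mul1,r2:7,r3:Add1
c3: issue ADD r2<-Add2 | r0:9,r1:Mul1,r2:Add2,r3:Add1
c4: stall | r0:9,r1:Mul1,r2:Add2,r3:Add1
c5: CDB Add1=0; issue ADD r0<-Add1 | r0:Add1,r1:Mul1,r2:Add2,r3:0
c6: CDB Mul1=81; stall | r0:Add1,r1:81,r2:Add2,r3:0
c7: stall | r0:Add1,r1:81,r2:Add2,r3:0
c8: stall | r0:Add1,r1:81,r2:Add2,r3:0
c9: CDB Add1=162; issue SUB r3<-Add1 | r0:162,r1:81,r2:Add2,r3:Add1
c10: CDB Add2=81; issue MUL r3<-Mul1 | r0:162,r1:81,r2:81,r3:Mul1
c11: issue ADD r2<-Add2 | r0:162,r1:81,r2:Add2,r3:Mul1
c12: stall | r0:162,r1:81,r2:Add2,r3:Mul1
c13: CDB Add1=-81; issue ADD r2<-Add1 | r0:162,r1:81,r2:Add1,r3:Mul1
c14: CDB Add2=162; issue MUL r0<-Mul2 | r0:Mul2,r1:81,r2:Add1,r3:Mul1
c15: stall | r0:Mul2,r1:81,r2:Add1,r3:Mul1
c16: CDB Add1=243; stall | r0:Mul2,r1:81,r2:243,r3:Mul1
c17: CDB Mul1=-6561; issue MUL r0<-Mul1 | r0:Mul1,r1:81,r2:243,r3:-6561
c18: - | r0:Mul1,r1:81,r2:243,r3:-6561
c19: - | r0:Mul1,r1:81,r2:243,r3:-6561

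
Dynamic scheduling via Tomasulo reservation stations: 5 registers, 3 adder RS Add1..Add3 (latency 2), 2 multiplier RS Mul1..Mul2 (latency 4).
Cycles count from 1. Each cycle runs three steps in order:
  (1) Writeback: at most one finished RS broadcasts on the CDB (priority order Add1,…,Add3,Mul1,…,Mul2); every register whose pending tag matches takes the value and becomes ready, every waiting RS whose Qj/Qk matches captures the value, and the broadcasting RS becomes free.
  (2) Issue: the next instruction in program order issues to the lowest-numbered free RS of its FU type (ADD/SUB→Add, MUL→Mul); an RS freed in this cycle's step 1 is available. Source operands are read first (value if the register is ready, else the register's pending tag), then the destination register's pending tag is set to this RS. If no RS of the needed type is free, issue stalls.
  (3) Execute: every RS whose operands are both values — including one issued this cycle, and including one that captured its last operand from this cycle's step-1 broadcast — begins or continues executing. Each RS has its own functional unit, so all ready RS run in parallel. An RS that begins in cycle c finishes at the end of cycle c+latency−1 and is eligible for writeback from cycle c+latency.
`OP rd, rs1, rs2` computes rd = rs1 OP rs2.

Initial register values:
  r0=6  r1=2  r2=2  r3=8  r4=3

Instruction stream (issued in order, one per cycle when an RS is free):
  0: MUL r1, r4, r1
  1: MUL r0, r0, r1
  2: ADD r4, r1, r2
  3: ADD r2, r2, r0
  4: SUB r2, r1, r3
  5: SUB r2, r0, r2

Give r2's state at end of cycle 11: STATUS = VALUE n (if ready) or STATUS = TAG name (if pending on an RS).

cycle 1: issue MUL r1<-Mul1 // r0:6,r1:Mul1,r2:2,r3:8,r4:3
cycle 2: issue MUL r0<-Mul2 // r0:Mul2,r1:Mul1,r2:2,r3:8,r4:3
cycle 3: issue ADD r4<-Add1 // r0:Mul2,r1:Mul1,r2:2,r3:8,r4:Add1
cycle 4: issue ADD r2<-Add2 // r0:Mul2,r1:Mul1,r2:Add2,r3:8,r4:Add1
cycle 5: CDB Mul1=6; issue SUB r2<-Add3 // r0:Mul2,r1:6,r2:Add3,r3:8,r4:Add1
cycle 6: stall // r0:Mul2,r1:6,r2:Add3,r3:8,r4:Add1
cycle 7: CDB Add1=8; issue SUB r2<-Add1 // r0:Mul2,r1:6,r2:Add1,r3:8,r4:8
cycle 8: CDB Add3=-2 // r0:Mul2,r1:6,r2:Add1,r3:8,r4:8
cycle 9: CDB Mul2=36 // r0:36,r1:6,r2:Add1,r3:8,r4:8
cycle 10: - // r0:36,r1:6,r2:Add1,r3:8,r4:8
cycle 11: CDB Add1=38 // r0:36,r1:6,r2:38,r3:8,r4:8

STATUS = VALUE 38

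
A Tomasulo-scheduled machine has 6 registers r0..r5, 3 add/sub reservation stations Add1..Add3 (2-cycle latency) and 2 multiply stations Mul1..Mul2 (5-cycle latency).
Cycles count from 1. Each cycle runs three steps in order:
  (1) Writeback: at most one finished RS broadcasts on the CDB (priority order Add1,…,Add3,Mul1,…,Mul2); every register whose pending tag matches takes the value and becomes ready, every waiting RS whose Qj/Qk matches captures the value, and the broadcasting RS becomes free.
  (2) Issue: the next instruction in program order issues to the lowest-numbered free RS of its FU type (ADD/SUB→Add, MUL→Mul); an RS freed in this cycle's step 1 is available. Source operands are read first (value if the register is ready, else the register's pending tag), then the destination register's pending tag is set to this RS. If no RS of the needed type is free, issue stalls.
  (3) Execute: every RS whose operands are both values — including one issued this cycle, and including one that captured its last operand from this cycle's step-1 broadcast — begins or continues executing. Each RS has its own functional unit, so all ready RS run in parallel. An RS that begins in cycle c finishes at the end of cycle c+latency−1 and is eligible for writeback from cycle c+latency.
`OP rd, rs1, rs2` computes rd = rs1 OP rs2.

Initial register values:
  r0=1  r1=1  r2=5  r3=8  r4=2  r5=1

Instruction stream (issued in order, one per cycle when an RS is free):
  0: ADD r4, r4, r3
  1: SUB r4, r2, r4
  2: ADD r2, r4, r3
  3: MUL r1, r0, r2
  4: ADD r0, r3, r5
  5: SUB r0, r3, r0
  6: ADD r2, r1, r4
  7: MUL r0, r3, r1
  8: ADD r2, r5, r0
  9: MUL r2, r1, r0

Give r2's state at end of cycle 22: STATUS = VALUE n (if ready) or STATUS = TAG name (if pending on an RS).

cycle 1: issue ADD r4<-Add1 // r0:1,r1:1,r2:5,r3:8,r4:Add1,r5:1
cycle 2: issue SUB r4<-Add2 // r0:1,r1:1,r2:5,r3:8,r4:Add2,r5:1
cycle 3: CDB Add1=10; issue ADD r2<-Add1 // r0:1,r1:1,r2:Add1,r3:8,r4:Add2,r5:1
cycle 4: issue MUL r1<-Mul1 // r0:1,r1:Mul1,r2:Add1,r3:8,r4:Add2,r5:1
cycle 5: CDB Add2=-5; issue ADD r0<-Add2 // r0:Add2,r1:Mul1,r2:Add1,r3:8,r4:-5,r5:1
cycle 6: issue SUB r0<-Add3 // r0:Add3,r1:Mul1,r2:Add1,r3:8,r4:-5,r5:1
cycle 7: CDB Add1=3; issue ADD r2<-Add1 // r0:Add3,r1:Mul1,r2:Add1,r3:8,r4:-5,r5:1
cycle 8: CDB Add2=9; issue MUL r0<-Mul2 // r0:Mul2,r1:Mul1,r2:Add1,r3:8,r4:-5,r5:1
cycle 9: issue ADD r2<-Add2 // r0:Mul2,r1:Mul1,r2:Add2,r3:8,r4:-5,r5:1
cycle 10: CDB Add3=-1; stall // r0:Mul2,r1:Mul1,r2:Add2,r3:8,r4:-5,r5:1
cycle 11: stall // r0:Mul2,r1:Mul1,r2:Add2,r3:8,r4:-5,r5:1
cycle 12: CDB Mul1=3; issue MUL r2<-Mul1 // r0:Mul2,r1:3,r2:Mul1,r3:8,r4:-5,r5:1
cycle 13: - // r0:Mul2,r1:3,r2:Mul1,r3:8,r4:-5,r5:1
cycle 14: CDB Add1=-2 // r0:Mul2,r1:3,r2:Mul1,r3:8,r4:-5,r5:1
cycle 15: - // r0:Mul2,r1:3,r2:Mul1,r3:8,r4:-5,r5:1
cycle 16: - // r0:Mul2,r1:3,r2:Mul1,r3:8,r4:-5,r5:1
cycle 17: CDB Mul2=24 // r0:24,r1:3,r2:Mul1,r3:8,r4:-5,r5:1
cycle 18: - // r0:24,r1:3,r2:Mul1,r3:8,r4:-5,r5:1
cycle 19: CDB Add2=25 // r0:24,r1:3,r2:Mul1,r3:8,r4:-5,r5:1
cycle 20: - // r0:24,r1:3,r2:Mul1,r3:8,r4:-5,r5:1
cycle 21: - // r0:24,r1:3,r2:Mul1,r3:8,r4:-5,r5:1
cycle 22: CDB Mul1=72 // r0:24,r1:3,r2:72,r3:8,r4:-5,r5:1

STATUS = VALUE 72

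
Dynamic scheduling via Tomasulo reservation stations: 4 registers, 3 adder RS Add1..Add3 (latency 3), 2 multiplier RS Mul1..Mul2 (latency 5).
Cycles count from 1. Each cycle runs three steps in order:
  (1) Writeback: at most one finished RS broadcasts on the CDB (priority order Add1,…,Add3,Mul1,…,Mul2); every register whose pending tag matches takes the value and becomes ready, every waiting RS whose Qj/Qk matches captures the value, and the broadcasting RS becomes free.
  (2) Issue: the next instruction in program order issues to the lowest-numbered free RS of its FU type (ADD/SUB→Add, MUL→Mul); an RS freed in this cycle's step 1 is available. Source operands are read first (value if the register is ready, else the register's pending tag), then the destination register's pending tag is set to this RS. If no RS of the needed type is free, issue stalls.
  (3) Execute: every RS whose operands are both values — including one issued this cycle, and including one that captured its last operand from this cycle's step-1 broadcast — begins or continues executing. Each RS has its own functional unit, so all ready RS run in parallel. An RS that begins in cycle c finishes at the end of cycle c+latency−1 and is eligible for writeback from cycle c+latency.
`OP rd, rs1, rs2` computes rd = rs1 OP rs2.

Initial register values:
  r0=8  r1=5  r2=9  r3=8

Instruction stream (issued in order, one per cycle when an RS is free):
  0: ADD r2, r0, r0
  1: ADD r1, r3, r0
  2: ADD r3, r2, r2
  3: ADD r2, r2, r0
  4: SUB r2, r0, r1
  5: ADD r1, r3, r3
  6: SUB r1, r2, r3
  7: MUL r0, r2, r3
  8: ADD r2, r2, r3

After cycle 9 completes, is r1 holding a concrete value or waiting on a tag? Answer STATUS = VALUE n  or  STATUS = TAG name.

STATUS = TAG Add2

cycle 1: issue ADD r2<-Add1 // r0:8,r1:5,r2:Add1,r3:8
cycle 2: issue ADD r1<-Add2 // r0:8,r1:Add2,r2:Add1,r3:8
cycle 3: issue ADD r3<-Add3 // r0:8,r1:Add2,r2:Add1,r3:Add3
cycle 4: CDB Add1=16; issue ADD r2<-Add1 // r0:8,r1:Add2,r2:Add1,r3:Add3
cycle 5: CDB Add2=16; issue SUB r2<-Add2 // r0:8,r1:16,r2:Add2,r3:Add3
cycle 6: stall // r0:8,r1:16,r2:Add2,r3:Add3
cycle 7: CDB Add1=24; issue ADD r1<-Add1 // r0:8,r1:Add1,r2:Add2,r3:Add3
cycle 8: CDB Add2=-8; issue SUB r1<-Add2 // r0:8,r1:Add2,r2:-8,r3:Add3
cycle 9: CDB Add3=32; issue MUL r0<-Mul1 // r0:Mul1,r1:Add2,r2:-8,r3:32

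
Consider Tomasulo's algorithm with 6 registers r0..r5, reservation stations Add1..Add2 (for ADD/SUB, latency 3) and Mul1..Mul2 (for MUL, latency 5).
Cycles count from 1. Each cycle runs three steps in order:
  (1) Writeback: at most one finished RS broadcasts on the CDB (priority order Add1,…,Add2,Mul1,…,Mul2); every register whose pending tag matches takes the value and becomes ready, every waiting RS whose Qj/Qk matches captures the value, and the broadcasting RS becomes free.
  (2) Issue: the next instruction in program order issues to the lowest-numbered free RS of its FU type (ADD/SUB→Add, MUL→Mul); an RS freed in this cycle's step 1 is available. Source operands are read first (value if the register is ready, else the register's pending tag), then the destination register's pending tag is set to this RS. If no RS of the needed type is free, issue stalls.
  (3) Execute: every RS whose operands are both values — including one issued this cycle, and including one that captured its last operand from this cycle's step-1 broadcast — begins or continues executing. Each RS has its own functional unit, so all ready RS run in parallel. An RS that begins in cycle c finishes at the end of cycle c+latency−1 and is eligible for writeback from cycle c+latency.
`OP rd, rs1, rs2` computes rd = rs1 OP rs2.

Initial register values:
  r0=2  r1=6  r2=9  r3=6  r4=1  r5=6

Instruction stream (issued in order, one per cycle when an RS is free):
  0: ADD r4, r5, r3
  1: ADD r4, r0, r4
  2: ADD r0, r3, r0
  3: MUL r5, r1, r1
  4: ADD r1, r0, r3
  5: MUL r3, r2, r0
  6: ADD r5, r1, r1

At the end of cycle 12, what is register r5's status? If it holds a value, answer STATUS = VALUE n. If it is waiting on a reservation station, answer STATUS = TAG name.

STATUS = TAG Add2

cycle 1: issue ADD r4<-Add1 // r0:2,r1:6,r2:9,r3:6,r4:Add1,r5:6
cycle 2: issue ADD r4<-Add2 // r0:2,r1:6,r2:9,r3:6,r4:Add2,r5:6
cycle 3: stall // r0:2,r1:6,r2:9,r3:6,r4:Add2,r5:6
cycle 4: CDB Add1=12; issue ADD r0<-Add1 // r0:Add1,r1:6,r2:9,r3:6,r4:Add2,r5:6
cycle 5: issue MUL r5<-Mul1 // r0:Add1,r1:6,r2:9,r3:6,r4:Add2,r5:Mul1
cycle 6: stall // r0:Add1,r1:6,r2:9,r3:6,r4:Add2,r5:Mul1
cycle 7: CDB Add1=8; issue ADD r1<-Add1 // r0:8,r1:Add1,r2:9,r3:6,r4:Add2,r5:Mul1
cycle 8: CDB Add2=14; issue MUL r3<-Mul2 // r0:8,r1:Add1,r2:9,r3:Mul2,r4:14,r5:Mul1
cycle 9: issue ADD r5<-Add2 // r0:8,r1:Add1,r2:9,r3:Mul2,r4:14,r5:Add2
cycle 10: CDB Add1=14 // r0:8,r1:14,r2:9,r3:Mul2,r4:14,r5:Add2
cycle 11: CDB Mul1=36 // r0:8,r1:14,r2:9,r3:Mul2,r4:14,r5:Add2
cycle 12: - // r0:8,r1:14,r2:9,r3:Mul2,r4:14,r5:Add2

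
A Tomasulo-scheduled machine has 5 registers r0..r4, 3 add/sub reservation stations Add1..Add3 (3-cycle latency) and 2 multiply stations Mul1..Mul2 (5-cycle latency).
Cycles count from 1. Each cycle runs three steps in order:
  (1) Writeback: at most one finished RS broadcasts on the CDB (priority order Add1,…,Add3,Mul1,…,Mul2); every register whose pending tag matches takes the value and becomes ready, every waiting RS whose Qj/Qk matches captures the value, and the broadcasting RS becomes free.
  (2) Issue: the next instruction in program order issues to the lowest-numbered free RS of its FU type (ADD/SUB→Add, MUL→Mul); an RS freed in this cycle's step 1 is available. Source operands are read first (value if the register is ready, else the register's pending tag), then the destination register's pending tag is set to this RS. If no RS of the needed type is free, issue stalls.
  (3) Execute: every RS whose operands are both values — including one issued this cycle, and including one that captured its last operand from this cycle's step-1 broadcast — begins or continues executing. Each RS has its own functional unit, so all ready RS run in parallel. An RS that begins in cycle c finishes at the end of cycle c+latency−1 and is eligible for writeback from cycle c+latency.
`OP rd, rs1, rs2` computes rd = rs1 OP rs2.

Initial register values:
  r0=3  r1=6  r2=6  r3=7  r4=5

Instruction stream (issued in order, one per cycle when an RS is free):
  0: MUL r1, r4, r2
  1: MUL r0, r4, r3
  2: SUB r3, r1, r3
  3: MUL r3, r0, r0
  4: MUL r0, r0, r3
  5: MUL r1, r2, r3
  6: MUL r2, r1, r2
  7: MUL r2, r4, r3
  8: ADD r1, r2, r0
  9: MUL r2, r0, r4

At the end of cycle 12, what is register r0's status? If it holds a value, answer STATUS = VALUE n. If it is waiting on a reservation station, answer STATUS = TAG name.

STATUS = TAG Mul2

c1: issue MUL r1<-Mul1 | r0:3,r1:Mul1,r2:6,r3:7,r4:5
c2: issue MUL r0<-Mul2 | r0:Mul2,r1:Mul1,r2:6,r3:7,r4:5
c3: issue SUB r3<-Add1 | r0:Mul2,r1:Mul1,r2:6,r3:Add1,r4:5
c4: stall | r0:Mul2,r1:Mul1,r2:6,r3:Add1,r4:5
c5: stall | r0:Mul2,r1:Mul1,r2:6,r3:Add1,r4:5
c6: CDB Mul1=30; issue MUL r3<-Mul1 | r0:Mul2,r1:30,r2:6,r3:Mul1,r4:5
c7: CDB Mul2=35; issue MUL r0<-Mul2 | r0:Mul2,r1:30,r2:6,r3:Mul1,r4:5
c8: stall | r0:Mul2,r1:30,r2:6,r3:Mul1,r4:5
c9: CDB Add1=23; stall | r0:Mul2,r1:30,r2:6,r3:Mul1,r4:5
c10: stall | r0:Mul2,r1:30,r2:6,r3:Mul1,r4:5
c11: stall | r0:Mul2,r1:30,r2:6,r3:Mul1,r4:5
c12: CDB Mul1=1225; issue MUL r1<-Mul1 | r0:Mul2,r1:Mul1,r2:6,r3:1225,r4:5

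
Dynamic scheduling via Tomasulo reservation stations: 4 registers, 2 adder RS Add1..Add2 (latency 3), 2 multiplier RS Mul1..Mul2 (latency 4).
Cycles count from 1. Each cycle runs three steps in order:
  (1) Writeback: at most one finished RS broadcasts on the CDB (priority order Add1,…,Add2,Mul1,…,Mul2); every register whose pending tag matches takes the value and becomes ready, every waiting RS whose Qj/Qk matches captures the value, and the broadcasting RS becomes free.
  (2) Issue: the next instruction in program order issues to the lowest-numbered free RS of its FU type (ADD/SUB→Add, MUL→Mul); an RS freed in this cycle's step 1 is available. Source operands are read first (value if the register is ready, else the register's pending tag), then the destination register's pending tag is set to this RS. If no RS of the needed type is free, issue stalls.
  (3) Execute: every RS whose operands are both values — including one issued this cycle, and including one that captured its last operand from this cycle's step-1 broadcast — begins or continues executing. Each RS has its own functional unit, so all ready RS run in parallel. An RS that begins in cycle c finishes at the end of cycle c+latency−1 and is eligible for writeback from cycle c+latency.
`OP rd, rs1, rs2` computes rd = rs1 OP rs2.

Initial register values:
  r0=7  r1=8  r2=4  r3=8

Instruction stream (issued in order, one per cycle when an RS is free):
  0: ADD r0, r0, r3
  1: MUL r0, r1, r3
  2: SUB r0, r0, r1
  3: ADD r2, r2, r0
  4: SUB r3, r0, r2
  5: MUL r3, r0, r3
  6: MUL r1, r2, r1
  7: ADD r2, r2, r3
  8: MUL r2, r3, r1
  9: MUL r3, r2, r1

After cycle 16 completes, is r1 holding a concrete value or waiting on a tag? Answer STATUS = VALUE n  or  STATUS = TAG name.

STATUS = VALUE 480

cycle 1: issue ADD r0<-Add1 // r0:Add1,r1:8,r2:4,r3:8
cycle 2: issue MUL r0<-Mul1 // r0:Mul1,r1:8,r2:4,r3:8
cycle 3: issue SUB r0<-Add2 // r0:Add2,r1:8,r2:4,r3:8
cycle 4: CDB Add1=15; issue ADD r2<-Add1 // r0:Add2,r1:8,r2:Add1,r3:8
cycle 5: stall // r0:Add2,r1:8,r2:Add1,r3:8
cycle 6: CDB Mul1=64; stall // r0:Add2,r1:8,r2:Add1,r3:8
cycle 7: stall // r0:Add2,r1:8,r2:Add1,r3:8
cycle 8: stall // r0:Add2,r1:8,r2:Add1,r3:8
cycle 9: CDB Add2=56; issue SUB r3<-Add2 // r0:56,r1:8,r2:Add1,r3:Add2
cycle 10: issue MUL r3<-Mul1 // r0:56,r1:8,r2:Add1,r3:Mul1
cycle 11: issue MUL r1<-Mul2 // r0:56,r1:Mul2,r2:Add1,r3:Mul1
cycle 12: CDB Add1=60; issue ADD r2<-Add1 // r0:56,r1:Mul2,r2:Add1,r3:Mul1
cycle 13: stall // r0:56,r1:Mul2,r2:Add1,r3:Mul1
cycle 14: stall // r0:56,r1:Mul2,r2:Add1,r3:Mul1
cycle 15: CDB Add2=-4; stall // r0:56,r1:Mul2,r2:Add1,r3:Mul1
cycle 16: CDB Mul2=480; issue MUL r2<-Mul2 // r0:56,r1:480,r2:Mul2,r3:Mul1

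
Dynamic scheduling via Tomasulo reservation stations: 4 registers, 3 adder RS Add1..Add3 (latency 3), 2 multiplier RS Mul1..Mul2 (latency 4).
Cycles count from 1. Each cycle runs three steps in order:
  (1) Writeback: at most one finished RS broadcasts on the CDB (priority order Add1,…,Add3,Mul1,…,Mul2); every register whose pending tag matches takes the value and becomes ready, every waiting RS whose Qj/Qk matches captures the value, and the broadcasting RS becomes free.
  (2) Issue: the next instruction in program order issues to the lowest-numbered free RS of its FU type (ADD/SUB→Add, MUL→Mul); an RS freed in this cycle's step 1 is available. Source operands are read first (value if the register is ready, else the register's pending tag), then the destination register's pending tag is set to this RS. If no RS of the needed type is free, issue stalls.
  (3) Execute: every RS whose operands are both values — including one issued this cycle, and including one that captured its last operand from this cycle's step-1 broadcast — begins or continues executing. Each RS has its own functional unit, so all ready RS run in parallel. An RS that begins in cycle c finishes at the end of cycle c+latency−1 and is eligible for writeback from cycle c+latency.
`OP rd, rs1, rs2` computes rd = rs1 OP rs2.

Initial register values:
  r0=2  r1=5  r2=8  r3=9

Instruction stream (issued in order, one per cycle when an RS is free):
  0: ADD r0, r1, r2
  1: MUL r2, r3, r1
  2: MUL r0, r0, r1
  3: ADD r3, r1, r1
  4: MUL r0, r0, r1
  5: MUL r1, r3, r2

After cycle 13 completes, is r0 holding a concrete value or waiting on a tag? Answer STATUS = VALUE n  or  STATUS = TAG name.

STATUS = VALUE 325

cycle 1: issue ADD r0<-Add1 // r0:Add1,r1:5,r2:8,r3:9
cycle 2: issue MUL r2<-Mul1 // r0:Add1,r1:5,r2:Mul1,r3:9
cycle 3: issue MUL r0<-Mul2 // r0:Mul2,r1:5,r2:Mul1,r3:9
cycle 4: CDB Add1=13; issue ADD r3<-Add1 // r0:Mul2,r1:5,r2:Mul1,r3:Add1
cycle 5: stall // r0:Mul2,r1:5,r2:Mul1,r3:Add1
cycle 6: CDB Mul1=45; issue MUL r0<-Mul1 // r0:Mul1,r1:5,r2:45,r3:Add1
cycle 7: CDB Add1=10; stall // r0:Mul1,r1:5,r2:45,r3:10
cycle 8: CDB Mul2=65; issue MUL r1<-Mul2 // r0:Mul1,r1:Mul2,r2:45,r3:10
cycle 9: - // r0:Mul1,r1:Mul2,r2:45,r3:10
cycle 10: - // r0:Mul1,r1:Mul2,r2:45,r3:10
cycle 11: - // r0:Mul1,r1:Mul2,r2:45,r3:10
cycle 12: CDB Mul1=325 // r0:325,r1:Mul2,r2:45,r3:10
cycle 13: CDB Mul2=450 // r0:325,r1:450,r2:45,r3:10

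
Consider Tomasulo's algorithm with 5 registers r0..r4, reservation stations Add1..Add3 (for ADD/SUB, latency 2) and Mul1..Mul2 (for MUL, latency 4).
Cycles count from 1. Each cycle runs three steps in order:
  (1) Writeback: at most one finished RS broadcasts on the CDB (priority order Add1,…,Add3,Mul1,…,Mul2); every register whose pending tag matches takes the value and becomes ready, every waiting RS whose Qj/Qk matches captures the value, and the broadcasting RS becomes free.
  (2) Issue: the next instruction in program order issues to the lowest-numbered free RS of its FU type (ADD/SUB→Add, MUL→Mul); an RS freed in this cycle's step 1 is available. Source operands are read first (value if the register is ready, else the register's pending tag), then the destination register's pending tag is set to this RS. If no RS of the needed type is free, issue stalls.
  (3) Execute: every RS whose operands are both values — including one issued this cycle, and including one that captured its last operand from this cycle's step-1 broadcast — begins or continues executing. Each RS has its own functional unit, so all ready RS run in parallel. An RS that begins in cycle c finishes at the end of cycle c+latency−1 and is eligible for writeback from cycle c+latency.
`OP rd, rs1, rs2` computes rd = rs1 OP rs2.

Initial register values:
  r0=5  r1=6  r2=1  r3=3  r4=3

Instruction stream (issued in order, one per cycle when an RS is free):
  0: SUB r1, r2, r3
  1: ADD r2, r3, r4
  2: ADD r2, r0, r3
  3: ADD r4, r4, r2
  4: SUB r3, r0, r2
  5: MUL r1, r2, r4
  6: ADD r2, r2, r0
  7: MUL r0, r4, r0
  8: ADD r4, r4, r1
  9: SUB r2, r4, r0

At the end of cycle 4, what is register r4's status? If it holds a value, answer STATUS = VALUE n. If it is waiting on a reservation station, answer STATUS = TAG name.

STATUS = TAG Add2

  c1: issue SUB r1<-Add1  regs: r0:5,r1:Add1,r2:1,r3:3,r4:3
  c2: issue ADD r2<-Add2  regs: r0:5,r1:Add1,r2:Add2,r3:3,r4:3
  c3: CDB Add1=-2; issue ADD r2<-Add1  regs: r0:5,r1:-2,r2:Add1,r3:3,r4:3
  c4: CDB Add2=6; issue ADD r4<-Add2  regs: r0:5,r1:-2,r2:Add1,r3:3,r4:Add2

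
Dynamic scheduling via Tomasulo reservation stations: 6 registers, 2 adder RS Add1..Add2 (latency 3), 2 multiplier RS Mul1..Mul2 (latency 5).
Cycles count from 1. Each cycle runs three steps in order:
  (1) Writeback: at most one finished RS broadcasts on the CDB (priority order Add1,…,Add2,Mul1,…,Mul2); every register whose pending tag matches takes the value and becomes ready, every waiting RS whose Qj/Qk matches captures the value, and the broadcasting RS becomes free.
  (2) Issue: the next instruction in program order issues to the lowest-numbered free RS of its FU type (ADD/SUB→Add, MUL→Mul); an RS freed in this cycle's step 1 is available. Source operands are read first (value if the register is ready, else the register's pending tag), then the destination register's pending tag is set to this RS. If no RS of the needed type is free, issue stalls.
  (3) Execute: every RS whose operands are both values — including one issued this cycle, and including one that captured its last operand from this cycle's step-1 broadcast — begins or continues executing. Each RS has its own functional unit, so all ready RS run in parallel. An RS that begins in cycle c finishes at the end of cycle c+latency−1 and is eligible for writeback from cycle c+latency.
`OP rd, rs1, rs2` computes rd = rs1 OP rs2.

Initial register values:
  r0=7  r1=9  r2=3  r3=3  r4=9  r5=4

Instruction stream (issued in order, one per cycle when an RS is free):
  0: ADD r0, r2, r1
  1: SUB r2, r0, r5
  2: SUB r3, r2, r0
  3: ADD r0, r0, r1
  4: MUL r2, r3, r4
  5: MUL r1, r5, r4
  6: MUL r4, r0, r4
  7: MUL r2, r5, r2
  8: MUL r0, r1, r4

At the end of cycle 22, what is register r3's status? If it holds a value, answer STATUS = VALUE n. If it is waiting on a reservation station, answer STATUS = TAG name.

STATUS = VALUE -4

c1: issue ADD r0<-Add1 | r0:Add1,r1:9,r2:3,r3:3,r4:9,r5:4
c2: issue SUB r2<-Add2 | r0:Add1,r1:9,r2:Add2,r3:3,r4:9,r5:4
c3: stall | r0:Add1,r1:9,r2:Add2,r3:3,r4:9,r5:4
c4: CDB Add1=12; issue SUB r3<-Add1 | r0:12,r1:9,r2:Add2,r3:Add1,r4:9,r5:4
c5: stall | r0:12,r1:9,r2:Add2,r3:Add1,r4:9,r5:4
c6: stall | r0:12,r1:9,r2:Add2,r3:Add1,r4:9,r5:4
c7: CDB Add2=8; issue ADD r0<-Add2 | r0:Add2,r1:9,r2:8,r3:Add1,r4:9,r5:4
c8: issue MUL r2<-Mul1 | r0:Add2,r1:9,r2:Mul1,r3:Add1,r4:9,r5:4
c9: issue MUL r1<-Mul2 | r0:Add2,r1:Mul2,r2:Mul1,r3:Add1,r4:9,r5:4
c10: CDB Add1=-4; stall | r0:Add2,r1:Mul2,r2:Mul1,r3:-4,r4:9,r5:4
c11: CDB Add2=21; stall | r0:21,r1:Mul2,r2:Mul1,r3:-4,r4:9,r5:4
c12: stall | r0:21,r1:Mul2,r2:Mul1,r3:-4,r4:9,r5:4
c13: stall | r0:21,r1:Mul2,r2:Mul1,r3:-4,r4:9,r5:4
c14: CDB Mul2=36; issue MUL r4<-Mul2 | r0:21,r1:36,r2:Mul1,r3:-4,r4:Mul2,r5:4
c15: CDB Mul1=-36; issue MUL r2<-Mul1 | r0:21,r1:36,r2:Mul1,r3:-4,r4:Mul2,r5:4
c16: stall | r0:21,r1:36,r2:Mul1,r3:-4,r4:Mul2,r5:4
c17: stall | r0:21,r1:36,r2:Mul1,r3:-4,r4:Mul2,r5:4
c18: stall | r0:21,r1:36,r2:Mul1,r3:-4,r4:Mul2,r5:4
c19: CDB Mul2=189; issue MUL r0<-Mul2 | r0:Mul2,r1:36,r2:Mul1,r3:-4,r4:189,r5:4
c20: CDB Mul1=-144 | r0:Mul2,r1:36,r2:-144,r3:-4,r4:189,r5:4
c21: - | r0:Mul2,r1:36,r2:-144,r3:-4,r4:189,r5:4
c22: - | r0:Mul2,r1:36,r2:-144,r3:-4,r4:189,r5:4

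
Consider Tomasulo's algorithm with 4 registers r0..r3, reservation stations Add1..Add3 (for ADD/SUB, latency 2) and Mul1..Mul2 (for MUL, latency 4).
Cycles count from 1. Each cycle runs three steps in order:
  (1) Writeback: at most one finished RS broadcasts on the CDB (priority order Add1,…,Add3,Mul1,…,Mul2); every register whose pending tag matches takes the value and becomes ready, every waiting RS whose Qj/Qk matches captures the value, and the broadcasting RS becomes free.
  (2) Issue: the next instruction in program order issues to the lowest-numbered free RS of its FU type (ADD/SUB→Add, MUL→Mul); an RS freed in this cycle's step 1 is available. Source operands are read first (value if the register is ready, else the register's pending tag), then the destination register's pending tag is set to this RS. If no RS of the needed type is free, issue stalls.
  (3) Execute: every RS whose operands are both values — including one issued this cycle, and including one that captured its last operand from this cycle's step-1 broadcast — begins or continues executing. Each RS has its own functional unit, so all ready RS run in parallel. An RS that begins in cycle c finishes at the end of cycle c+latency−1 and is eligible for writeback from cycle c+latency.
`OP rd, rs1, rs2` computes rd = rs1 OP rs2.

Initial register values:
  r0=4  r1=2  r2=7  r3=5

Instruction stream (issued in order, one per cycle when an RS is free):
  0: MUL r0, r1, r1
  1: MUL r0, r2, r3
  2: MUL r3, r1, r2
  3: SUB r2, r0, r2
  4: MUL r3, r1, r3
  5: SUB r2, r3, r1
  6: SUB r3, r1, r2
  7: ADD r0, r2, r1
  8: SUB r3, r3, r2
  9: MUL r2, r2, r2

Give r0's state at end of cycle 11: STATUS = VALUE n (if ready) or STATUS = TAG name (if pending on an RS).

STATUS = TAG Add3

c1: issue MUL r0<-Mul1 | r0:Mul1,r1:2,r2:7,r3:5
c2: issue MUL r0<-Mul2 | r0:Mul2,r1:2,r2:7,r3:5
c3: stall | r0:Mul2,r1:2,r2:7,r3:5
c4: stall | r0:Mul2,r1:2,r2:7,r3:5
c5: CDB Mul1=4; issue MUL r3<-Mul1 | r0:Mul2,r1:2,r2:7,r3:Mul1
c6: CDB Mul2=35; issue SUB r2<-Add1 | r0:35,r1:2,r2:Add1,r3:Mul1
c7: issue MUL r3<-Mul2 | r0:35,r1:2,r2:Add1,r3:Mul2
c8: CDB Add1=28; issue SUB r2<-Add1 | r0:35,r1:2,r2:Add1,r3:Mul2
c9: CDB Mul1=14; issue SUB r3<-Add2 | r0:35,r1:2,r2:Add1,r3:Add2
c10: issue ADD r0<-Add3 | r0:Add3,r1:2,r2:Add1,r3:Add2
c11: stall | r0:Add3,r1:2,r2:Add1,r3:Add2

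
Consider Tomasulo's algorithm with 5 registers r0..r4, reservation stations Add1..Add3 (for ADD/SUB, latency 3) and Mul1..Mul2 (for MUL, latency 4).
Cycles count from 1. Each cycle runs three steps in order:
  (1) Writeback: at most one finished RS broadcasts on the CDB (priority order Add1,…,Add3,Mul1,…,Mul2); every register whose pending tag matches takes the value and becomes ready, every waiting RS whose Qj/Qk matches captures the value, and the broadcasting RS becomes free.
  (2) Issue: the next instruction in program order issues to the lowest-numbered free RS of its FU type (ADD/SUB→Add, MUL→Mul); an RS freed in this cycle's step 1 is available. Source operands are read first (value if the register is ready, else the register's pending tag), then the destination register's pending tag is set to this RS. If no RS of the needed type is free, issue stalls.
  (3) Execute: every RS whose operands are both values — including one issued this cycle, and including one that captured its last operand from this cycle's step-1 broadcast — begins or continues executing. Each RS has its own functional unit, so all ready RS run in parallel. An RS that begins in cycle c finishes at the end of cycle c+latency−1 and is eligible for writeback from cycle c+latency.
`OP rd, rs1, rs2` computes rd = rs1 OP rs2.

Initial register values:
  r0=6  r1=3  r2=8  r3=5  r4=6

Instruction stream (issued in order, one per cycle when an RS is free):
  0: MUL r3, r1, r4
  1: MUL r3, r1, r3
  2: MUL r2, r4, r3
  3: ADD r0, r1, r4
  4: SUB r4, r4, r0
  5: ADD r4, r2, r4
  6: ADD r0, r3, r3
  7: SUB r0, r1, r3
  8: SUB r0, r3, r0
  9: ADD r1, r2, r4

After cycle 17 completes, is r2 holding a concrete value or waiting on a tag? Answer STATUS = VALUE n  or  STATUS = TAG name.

cycle 1: issue MUL r3<-Mul1 // r0:6,r1:3,r2:8,r3:Mul1,r4:6
cycle 2: issue MUL r3<-Mul2 // r0:6,r1:3,r2:8,r3:Mul2,r4:6
cycle 3: stall // r0:6,r1:3,r2:8,r3:Mul2,r4:6
cycle 4: stall // r0:6,r1:3,r2:8,r3:Mul2,r4:6
cycle 5: CDB Mul1=18; issue MUL r2<-Mul1 // r0:6,r1:3,r2:Mul1,r3:Mul2,r4:6
cycle 6: issue ADD r0<-Add1 // r0:Add1,r1:3,r2:Mul1,r3:Mul2,r4:6
cycle 7: issue SUB r4<-Add2 // r0:Add1,r1:3,r2:Mul1,r3:Mul2,r4:Add2
cycle 8: issue ADD r4<-Add3 // r0:Add1,r1:3,r2:Mul1,r3:Mul2,r4:Add3
cycle 9: CDB Add1=9; issue ADD r0<-Add1 // r0:Add1,r1:3,r2:Mul1,r3:Mul2,r4:Add3
cycle 10: CDB Mul2=54; stall // r0:Add1,r1:3,r2:Mul1,r3:54,r4:Add3
cycle 11: stall // r0:Add1,r1:3,r2:Mul1,r3:54,r4:Add3
cycle 12: CDB Add2=-3; issue SUB r0<-Add2 // r0:Add2,r1:3,r2:Mul1,r3:54,r4:Add3
cycle 13: CDB Add1=108; issue SUB r0<-Add1 // r0:Add1,r1:3,r2:Mul1,r3:54,r4:Add3
cycle 14: CDB Mul1=324; stall // r0:Add1,r1:3,r2:324,r3:54,r4:Add3
cycle 15: CDB Add2=-51; issue ADD r1<-Add2 // r0:Add1,r1:Add2,r2:324,r3:54,r4:Add3
cycle 16: - // r0:Add1,r1:Add2,r2:324,r3:54,r4:Add3
cycle 17: CDB Add3=321 // r0:Add1,r1:Add2,r2:324,r3:54,r4:321

STATUS = VALUE 324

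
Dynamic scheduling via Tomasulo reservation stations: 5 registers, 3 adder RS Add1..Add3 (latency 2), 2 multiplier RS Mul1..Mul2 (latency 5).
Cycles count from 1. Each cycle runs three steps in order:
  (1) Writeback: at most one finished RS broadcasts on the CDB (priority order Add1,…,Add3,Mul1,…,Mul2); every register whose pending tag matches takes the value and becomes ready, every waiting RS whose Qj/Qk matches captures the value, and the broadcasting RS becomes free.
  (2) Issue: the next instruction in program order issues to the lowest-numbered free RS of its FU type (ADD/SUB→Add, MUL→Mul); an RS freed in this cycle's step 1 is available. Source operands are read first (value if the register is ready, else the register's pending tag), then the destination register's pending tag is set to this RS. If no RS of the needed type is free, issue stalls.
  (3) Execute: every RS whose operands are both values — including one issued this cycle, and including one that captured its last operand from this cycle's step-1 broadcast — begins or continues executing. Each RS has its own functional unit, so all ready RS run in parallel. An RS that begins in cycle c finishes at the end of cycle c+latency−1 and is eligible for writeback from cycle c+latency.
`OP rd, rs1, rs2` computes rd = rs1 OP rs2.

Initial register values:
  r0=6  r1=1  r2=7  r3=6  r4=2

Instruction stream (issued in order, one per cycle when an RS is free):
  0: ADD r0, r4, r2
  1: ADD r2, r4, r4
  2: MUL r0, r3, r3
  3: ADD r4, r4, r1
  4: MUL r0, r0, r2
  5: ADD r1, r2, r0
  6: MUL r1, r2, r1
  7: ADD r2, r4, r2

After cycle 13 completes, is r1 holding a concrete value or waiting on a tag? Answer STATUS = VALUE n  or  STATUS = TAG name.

STATUS = TAG Mul1

c1: issue ADD r0<-Add1 | r0:Add1,r1:1,r2:7,r3:6,r4:2
c2: issue ADD r2<-Add2 | r0:Add1,r1:1,r2:Add2,r3:6,r4:2
c3: CDB Add1=9; issue MUL r0<-Mul1 | r0:Mul1,r1:1,r2:Add2,r3:6,r4:2
c4: CDB Add2=4; issue ADD r4<-Add1 | r0:Mul1,r1:1,r2:4,r3:6,r4:Add1
c5: issue MUL r0<-Mul2 | r0:Mul2,r1:1,r2:4,r3:6,r4:Add1
c6: CDB Add1=3; issue ADD r1<-Add1 | r0:Mul2,r1:Add1,r2:4,r3:6,r4:3
c7: stall | r0:Mul2,r1:Add1,r2:4,r3:6,r4:3
c8: CDB Mul1=36; issue MUL r1<-Mul1 | r0:Mul2,r1:Mul1,r2:4,r3:6,r4:3
c9: issue ADD r2<-Add2 | r0:Mul2,r1:Mul1,r2:Add2,r3:6,r4:3
c10: - | r0:Mul2,r1:Mul1,r2:Add2,r3:6,r4:3
c11: CDB Add2=7 | r0:Mul2,r1:Mul1,r2:7,r3:6,r4:3
c12: - | r0:Mul2,r1:Mul1,r2:7,r3:6,r4:3
c13: CDB Mul2=144 | r0:144,r1:Mul1,r2:7,r3:6,r4:3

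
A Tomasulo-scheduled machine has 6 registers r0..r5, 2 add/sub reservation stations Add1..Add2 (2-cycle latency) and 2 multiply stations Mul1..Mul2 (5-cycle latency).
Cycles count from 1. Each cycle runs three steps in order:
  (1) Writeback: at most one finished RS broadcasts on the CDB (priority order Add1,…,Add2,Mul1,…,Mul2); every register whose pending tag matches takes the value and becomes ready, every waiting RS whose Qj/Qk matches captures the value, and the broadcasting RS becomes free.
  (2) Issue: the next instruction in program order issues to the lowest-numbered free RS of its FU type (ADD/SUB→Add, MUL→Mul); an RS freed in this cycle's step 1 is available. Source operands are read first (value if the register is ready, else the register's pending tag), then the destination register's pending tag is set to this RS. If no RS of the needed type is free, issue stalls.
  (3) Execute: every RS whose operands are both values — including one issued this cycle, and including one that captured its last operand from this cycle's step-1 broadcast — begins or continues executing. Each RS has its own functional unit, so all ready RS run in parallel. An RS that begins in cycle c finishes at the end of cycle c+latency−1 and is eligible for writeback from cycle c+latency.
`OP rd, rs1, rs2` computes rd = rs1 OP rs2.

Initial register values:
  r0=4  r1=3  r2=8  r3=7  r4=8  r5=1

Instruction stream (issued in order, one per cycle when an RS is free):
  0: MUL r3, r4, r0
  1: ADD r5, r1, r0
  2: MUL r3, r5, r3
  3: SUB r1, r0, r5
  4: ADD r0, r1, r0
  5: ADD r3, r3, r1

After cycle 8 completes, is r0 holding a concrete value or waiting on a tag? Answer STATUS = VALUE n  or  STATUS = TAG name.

c1: issue MUL r3<-Mul1 | r0:4,r1:3,r2:8,r3:Mul1,r4:8,r5:1
c2: issue ADD r5<-Add1 | r0:4,r1:3,r2:8,r3:Mul1,r4:8,r5:Add1
c3: issue MUL r3<-Mul2 | r0:4,r1:3,r2:8,r3:Mul2,r4:8,r5:Add1
c4: CDB Add1=7; issue SUB r1<-Add1 | r0:4,r1:Add1,r2:8,r3:Mul2,r4:8,r5:7
c5: issue ADD r0<-Add2 | r0:Add2,r1:Add1,r2:8,r3:Mul2,r4:8,r5:7
c6: CDB Add1=-3; issue ADD r3<-Add1 | r0:Add2,r1:-3,r2:8,r3:Add1,r4:8,r5:7
c7: CDB Mul1=32 | r0:Add2,r1:-3,r2:8,r3:Add1,r4:8,r5:7
c8: CDB Add2=1 | r0:1,r1:-3,r2:8,r3:Add1,r4:8,r5:7

STATUS = VALUE 1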